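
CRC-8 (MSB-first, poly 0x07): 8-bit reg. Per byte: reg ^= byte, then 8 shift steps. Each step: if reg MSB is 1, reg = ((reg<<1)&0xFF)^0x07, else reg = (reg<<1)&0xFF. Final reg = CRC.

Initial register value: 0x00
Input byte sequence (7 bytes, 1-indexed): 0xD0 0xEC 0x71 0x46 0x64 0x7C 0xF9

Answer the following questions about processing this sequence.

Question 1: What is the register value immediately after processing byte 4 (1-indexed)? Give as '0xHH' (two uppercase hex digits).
After byte 1 (0xD0): reg=0x3E
After byte 2 (0xEC): reg=0x30
After byte 3 (0x71): reg=0xC0
After byte 4 (0x46): reg=0x9B

Answer: 0x9B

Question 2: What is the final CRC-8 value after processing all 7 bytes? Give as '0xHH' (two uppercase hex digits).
Answer: 0x94

Derivation:
After byte 1 (0xD0): reg=0x3E
After byte 2 (0xEC): reg=0x30
After byte 3 (0x71): reg=0xC0
After byte 4 (0x46): reg=0x9B
After byte 5 (0x64): reg=0xF3
After byte 6 (0x7C): reg=0xA4
After byte 7 (0xF9): reg=0x94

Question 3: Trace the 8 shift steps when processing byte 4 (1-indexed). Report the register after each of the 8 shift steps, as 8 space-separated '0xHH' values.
Answer: 0x0B 0x16 0x2C 0x58 0xB0 0x67 0xCE 0x9B

Derivation:
After byte 1 (0xD0): reg=0x3E
After byte 2 (0xEC): reg=0x30
After byte 3 (0x71): reg=0xC0
Register before byte 4: 0xC0
After XOR with byte 0x46: 0x86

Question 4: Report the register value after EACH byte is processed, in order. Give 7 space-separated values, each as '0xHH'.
0x3E 0x30 0xC0 0x9B 0xF3 0xA4 0x94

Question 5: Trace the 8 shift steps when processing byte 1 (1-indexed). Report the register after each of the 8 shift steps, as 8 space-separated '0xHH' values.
Answer: 0xA7 0x49 0x92 0x23 0x46 0x8C 0x1F 0x3E

Derivation:
Register before byte 1: 0x00
After XOR with byte 0xD0: 0xD0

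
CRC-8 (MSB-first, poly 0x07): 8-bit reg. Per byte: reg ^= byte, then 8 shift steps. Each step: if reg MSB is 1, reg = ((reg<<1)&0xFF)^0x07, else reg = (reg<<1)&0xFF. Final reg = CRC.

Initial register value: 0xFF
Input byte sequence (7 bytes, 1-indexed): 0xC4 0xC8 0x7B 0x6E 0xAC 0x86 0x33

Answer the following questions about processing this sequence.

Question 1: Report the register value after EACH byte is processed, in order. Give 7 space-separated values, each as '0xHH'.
0xA1 0x18 0x2E 0xC7 0x16 0xF9 0x78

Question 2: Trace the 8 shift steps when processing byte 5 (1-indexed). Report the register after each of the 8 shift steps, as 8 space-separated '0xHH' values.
Answer: 0xD6 0xAB 0x51 0xA2 0x43 0x86 0x0B 0x16

Derivation:
After byte 1 (0xC4): reg=0xA1
After byte 2 (0xC8): reg=0x18
After byte 3 (0x7B): reg=0x2E
After byte 4 (0x6E): reg=0xC7
Register before byte 5: 0xC7
After XOR with byte 0xAC: 0x6B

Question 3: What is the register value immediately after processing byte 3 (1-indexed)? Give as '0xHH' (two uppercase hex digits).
Answer: 0x2E

Derivation:
After byte 1 (0xC4): reg=0xA1
After byte 2 (0xC8): reg=0x18
After byte 3 (0x7B): reg=0x2E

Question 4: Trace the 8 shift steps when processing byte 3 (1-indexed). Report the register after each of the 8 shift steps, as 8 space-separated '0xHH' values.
After byte 1 (0xC4): reg=0xA1
After byte 2 (0xC8): reg=0x18
Register before byte 3: 0x18
After XOR with byte 0x7B: 0x63

Answer: 0xC6 0x8B 0x11 0x22 0x44 0x88 0x17 0x2E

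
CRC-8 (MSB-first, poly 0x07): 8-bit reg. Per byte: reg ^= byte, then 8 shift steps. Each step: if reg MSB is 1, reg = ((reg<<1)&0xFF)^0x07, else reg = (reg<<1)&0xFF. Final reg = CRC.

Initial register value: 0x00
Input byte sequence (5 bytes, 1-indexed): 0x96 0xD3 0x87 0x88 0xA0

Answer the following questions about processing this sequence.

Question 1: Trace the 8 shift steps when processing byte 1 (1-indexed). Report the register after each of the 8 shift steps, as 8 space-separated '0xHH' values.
Answer: 0x2B 0x56 0xAC 0x5F 0xBE 0x7B 0xF6 0xEB

Derivation:
Register before byte 1: 0x00
After XOR with byte 0x96: 0x96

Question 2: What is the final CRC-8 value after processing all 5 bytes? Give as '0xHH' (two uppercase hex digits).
Answer: 0x73

Derivation:
After byte 1 (0x96): reg=0xEB
After byte 2 (0xD3): reg=0xA8
After byte 3 (0x87): reg=0xCD
After byte 4 (0x88): reg=0xDC
After byte 5 (0xA0): reg=0x73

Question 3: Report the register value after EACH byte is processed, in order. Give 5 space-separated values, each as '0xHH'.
0xEB 0xA8 0xCD 0xDC 0x73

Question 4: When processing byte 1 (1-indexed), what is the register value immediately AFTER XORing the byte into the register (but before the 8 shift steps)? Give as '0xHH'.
Answer: 0x96

Derivation:
Register before byte 1: 0x00
Byte 1: 0x96
0x00 XOR 0x96 = 0x96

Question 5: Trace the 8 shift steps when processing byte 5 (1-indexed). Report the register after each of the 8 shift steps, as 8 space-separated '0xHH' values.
Answer: 0xF8 0xF7 0xE9 0xD5 0xAD 0x5D 0xBA 0x73

Derivation:
After byte 1 (0x96): reg=0xEB
After byte 2 (0xD3): reg=0xA8
After byte 3 (0x87): reg=0xCD
After byte 4 (0x88): reg=0xDC
Register before byte 5: 0xDC
After XOR with byte 0xA0: 0x7C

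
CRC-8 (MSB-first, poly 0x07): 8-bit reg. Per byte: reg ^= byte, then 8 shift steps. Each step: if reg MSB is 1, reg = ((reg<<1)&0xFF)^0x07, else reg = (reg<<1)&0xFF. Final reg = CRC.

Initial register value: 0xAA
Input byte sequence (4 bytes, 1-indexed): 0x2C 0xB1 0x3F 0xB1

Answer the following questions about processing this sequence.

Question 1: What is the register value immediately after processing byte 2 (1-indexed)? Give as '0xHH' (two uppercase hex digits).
Answer: 0xD6

Derivation:
After byte 1 (0x2C): reg=0x9B
After byte 2 (0xB1): reg=0xD6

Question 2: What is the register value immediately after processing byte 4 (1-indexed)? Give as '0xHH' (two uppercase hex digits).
Answer: 0xE0

Derivation:
After byte 1 (0x2C): reg=0x9B
After byte 2 (0xB1): reg=0xD6
After byte 3 (0x3F): reg=0x91
After byte 4 (0xB1): reg=0xE0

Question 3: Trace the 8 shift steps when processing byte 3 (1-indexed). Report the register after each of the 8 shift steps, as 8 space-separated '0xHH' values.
After byte 1 (0x2C): reg=0x9B
After byte 2 (0xB1): reg=0xD6
Register before byte 3: 0xD6
After XOR with byte 0x3F: 0xE9

Answer: 0xD5 0xAD 0x5D 0xBA 0x73 0xE6 0xCB 0x91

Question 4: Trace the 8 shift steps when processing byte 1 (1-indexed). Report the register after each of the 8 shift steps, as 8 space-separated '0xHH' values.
Answer: 0x0B 0x16 0x2C 0x58 0xB0 0x67 0xCE 0x9B

Derivation:
Register before byte 1: 0xAA
After XOR with byte 0x2C: 0x86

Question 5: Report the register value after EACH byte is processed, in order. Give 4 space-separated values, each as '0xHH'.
0x9B 0xD6 0x91 0xE0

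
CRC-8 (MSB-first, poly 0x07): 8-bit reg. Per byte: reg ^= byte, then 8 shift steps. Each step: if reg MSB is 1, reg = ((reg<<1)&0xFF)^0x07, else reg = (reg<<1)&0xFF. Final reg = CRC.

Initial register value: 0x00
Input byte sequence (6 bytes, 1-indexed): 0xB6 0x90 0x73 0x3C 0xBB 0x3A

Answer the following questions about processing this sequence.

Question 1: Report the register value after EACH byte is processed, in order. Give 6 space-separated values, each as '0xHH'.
0x0B 0xC8 0x28 0x6C 0x2B 0x77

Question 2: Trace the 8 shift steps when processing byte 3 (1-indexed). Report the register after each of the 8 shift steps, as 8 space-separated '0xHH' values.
Answer: 0x71 0xE2 0xC3 0x81 0x05 0x0A 0x14 0x28

Derivation:
After byte 1 (0xB6): reg=0x0B
After byte 2 (0x90): reg=0xC8
Register before byte 3: 0xC8
After XOR with byte 0x73: 0xBB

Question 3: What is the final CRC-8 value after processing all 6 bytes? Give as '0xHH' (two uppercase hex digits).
After byte 1 (0xB6): reg=0x0B
After byte 2 (0x90): reg=0xC8
After byte 3 (0x73): reg=0x28
After byte 4 (0x3C): reg=0x6C
After byte 5 (0xBB): reg=0x2B
After byte 6 (0x3A): reg=0x77

Answer: 0x77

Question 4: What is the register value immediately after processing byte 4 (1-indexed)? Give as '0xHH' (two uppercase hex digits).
After byte 1 (0xB6): reg=0x0B
After byte 2 (0x90): reg=0xC8
After byte 3 (0x73): reg=0x28
After byte 4 (0x3C): reg=0x6C

Answer: 0x6C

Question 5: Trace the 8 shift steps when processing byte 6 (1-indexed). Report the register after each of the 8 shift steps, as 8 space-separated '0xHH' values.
Answer: 0x22 0x44 0x88 0x17 0x2E 0x5C 0xB8 0x77

Derivation:
After byte 1 (0xB6): reg=0x0B
After byte 2 (0x90): reg=0xC8
After byte 3 (0x73): reg=0x28
After byte 4 (0x3C): reg=0x6C
After byte 5 (0xBB): reg=0x2B
Register before byte 6: 0x2B
After XOR with byte 0x3A: 0x11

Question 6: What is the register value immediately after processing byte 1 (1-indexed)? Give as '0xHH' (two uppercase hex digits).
After byte 1 (0xB6): reg=0x0B

Answer: 0x0B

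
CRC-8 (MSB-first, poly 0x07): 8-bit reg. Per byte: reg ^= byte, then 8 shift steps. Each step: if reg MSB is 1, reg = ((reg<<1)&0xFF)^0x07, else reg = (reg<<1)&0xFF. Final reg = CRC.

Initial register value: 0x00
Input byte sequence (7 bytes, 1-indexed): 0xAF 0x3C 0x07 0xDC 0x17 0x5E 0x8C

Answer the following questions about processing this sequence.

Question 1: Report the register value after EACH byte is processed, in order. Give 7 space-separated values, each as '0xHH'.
0x44 0x6F 0x1F 0x47 0xB7 0x91 0x53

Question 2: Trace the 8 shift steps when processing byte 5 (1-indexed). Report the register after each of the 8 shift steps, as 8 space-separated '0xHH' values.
Answer: 0xA0 0x47 0x8E 0x1B 0x36 0x6C 0xD8 0xB7

Derivation:
After byte 1 (0xAF): reg=0x44
After byte 2 (0x3C): reg=0x6F
After byte 3 (0x07): reg=0x1F
After byte 4 (0xDC): reg=0x47
Register before byte 5: 0x47
After XOR with byte 0x17: 0x50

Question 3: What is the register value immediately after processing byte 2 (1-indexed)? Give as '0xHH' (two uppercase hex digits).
After byte 1 (0xAF): reg=0x44
After byte 2 (0x3C): reg=0x6F

Answer: 0x6F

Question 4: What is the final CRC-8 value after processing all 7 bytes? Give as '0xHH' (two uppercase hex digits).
After byte 1 (0xAF): reg=0x44
After byte 2 (0x3C): reg=0x6F
After byte 3 (0x07): reg=0x1F
After byte 4 (0xDC): reg=0x47
After byte 5 (0x17): reg=0xB7
After byte 6 (0x5E): reg=0x91
After byte 7 (0x8C): reg=0x53

Answer: 0x53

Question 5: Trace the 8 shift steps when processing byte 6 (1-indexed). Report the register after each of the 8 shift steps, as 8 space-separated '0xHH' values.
Answer: 0xD5 0xAD 0x5D 0xBA 0x73 0xE6 0xCB 0x91

Derivation:
After byte 1 (0xAF): reg=0x44
After byte 2 (0x3C): reg=0x6F
After byte 3 (0x07): reg=0x1F
After byte 4 (0xDC): reg=0x47
After byte 5 (0x17): reg=0xB7
Register before byte 6: 0xB7
After XOR with byte 0x5E: 0xE9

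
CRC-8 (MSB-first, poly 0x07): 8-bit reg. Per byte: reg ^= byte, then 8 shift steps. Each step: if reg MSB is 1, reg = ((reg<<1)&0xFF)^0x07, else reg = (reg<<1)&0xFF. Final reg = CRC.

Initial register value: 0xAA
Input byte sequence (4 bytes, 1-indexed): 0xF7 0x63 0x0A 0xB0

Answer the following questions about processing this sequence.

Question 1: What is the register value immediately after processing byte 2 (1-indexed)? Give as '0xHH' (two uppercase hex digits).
After byte 1 (0xF7): reg=0x94
After byte 2 (0x63): reg=0xCB

Answer: 0xCB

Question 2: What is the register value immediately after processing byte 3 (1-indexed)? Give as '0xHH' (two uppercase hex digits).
After byte 1 (0xF7): reg=0x94
After byte 2 (0x63): reg=0xCB
After byte 3 (0x0A): reg=0x49

Answer: 0x49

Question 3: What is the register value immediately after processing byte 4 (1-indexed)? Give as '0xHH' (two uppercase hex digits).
Answer: 0xE1

Derivation:
After byte 1 (0xF7): reg=0x94
After byte 2 (0x63): reg=0xCB
After byte 3 (0x0A): reg=0x49
After byte 4 (0xB0): reg=0xE1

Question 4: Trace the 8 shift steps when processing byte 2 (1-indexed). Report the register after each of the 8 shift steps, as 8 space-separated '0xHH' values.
Answer: 0xE9 0xD5 0xAD 0x5D 0xBA 0x73 0xE6 0xCB

Derivation:
After byte 1 (0xF7): reg=0x94
Register before byte 2: 0x94
After XOR with byte 0x63: 0xF7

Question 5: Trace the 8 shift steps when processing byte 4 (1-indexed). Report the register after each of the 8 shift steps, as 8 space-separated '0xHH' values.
After byte 1 (0xF7): reg=0x94
After byte 2 (0x63): reg=0xCB
After byte 3 (0x0A): reg=0x49
Register before byte 4: 0x49
After XOR with byte 0xB0: 0xF9

Answer: 0xF5 0xED 0xDD 0xBD 0x7D 0xFA 0xF3 0xE1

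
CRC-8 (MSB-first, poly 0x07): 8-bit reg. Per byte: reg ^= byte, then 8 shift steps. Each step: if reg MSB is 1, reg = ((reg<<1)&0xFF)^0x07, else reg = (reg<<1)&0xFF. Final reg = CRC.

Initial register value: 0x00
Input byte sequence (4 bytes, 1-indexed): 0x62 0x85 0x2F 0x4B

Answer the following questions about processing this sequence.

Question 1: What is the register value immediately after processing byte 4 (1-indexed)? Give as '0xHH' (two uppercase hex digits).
Answer: 0x29

Derivation:
After byte 1 (0x62): reg=0x29
After byte 2 (0x85): reg=0x4D
After byte 3 (0x2F): reg=0x29
After byte 4 (0x4B): reg=0x29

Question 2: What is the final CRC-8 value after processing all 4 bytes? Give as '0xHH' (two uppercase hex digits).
After byte 1 (0x62): reg=0x29
After byte 2 (0x85): reg=0x4D
After byte 3 (0x2F): reg=0x29
After byte 4 (0x4B): reg=0x29

Answer: 0x29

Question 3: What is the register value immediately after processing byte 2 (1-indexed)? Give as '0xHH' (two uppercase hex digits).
After byte 1 (0x62): reg=0x29
After byte 2 (0x85): reg=0x4D

Answer: 0x4D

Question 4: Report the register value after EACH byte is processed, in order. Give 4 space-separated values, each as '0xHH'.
0x29 0x4D 0x29 0x29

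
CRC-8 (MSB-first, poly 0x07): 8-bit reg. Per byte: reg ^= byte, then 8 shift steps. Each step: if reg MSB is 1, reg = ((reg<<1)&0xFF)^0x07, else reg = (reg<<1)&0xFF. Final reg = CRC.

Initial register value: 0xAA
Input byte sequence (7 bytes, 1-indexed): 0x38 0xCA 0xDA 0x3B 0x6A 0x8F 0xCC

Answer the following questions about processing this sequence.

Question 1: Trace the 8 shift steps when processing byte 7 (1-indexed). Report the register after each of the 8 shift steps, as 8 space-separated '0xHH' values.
Answer: 0xC5 0x8D 0x1D 0x3A 0x74 0xE8 0xD7 0xA9

Derivation:
After byte 1 (0x38): reg=0xF7
After byte 2 (0xCA): reg=0xB3
After byte 3 (0xDA): reg=0x18
After byte 4 (0x3B): reg=0xE9
After byte 5 (0x6A): reg=0x80
After byte 6 (0x8F): reg=0x2D
Register before byte 7: 0x2D
After XOR with byte 0xCC: 0xE1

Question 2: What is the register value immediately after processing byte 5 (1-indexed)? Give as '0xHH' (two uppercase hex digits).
After byte 1 (0x38): reg=0xF7
After byte 2 (0xCA): reg=0xB3
After byte 3 (0xDA): reg=0x18
After byte 4 (0x3B): reg=0xE9
After byte 5 (0x6A): reg=0x80

Answer: 0x80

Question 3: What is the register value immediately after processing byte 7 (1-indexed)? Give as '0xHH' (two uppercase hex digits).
After byte 1 (0x38): reg=0xF7
After byte 2 (0xCA): reg=0xB3
After byte 3 (0xDA): reg=0x18
After byte 4 (0x3B): reg=0xE9
After byte 5 (0x6A): reg=0x80
After byte 6 (0x8F): reg=0x2D
After byte 7 (0xCC): reg=0xA9

Answer: 0xA9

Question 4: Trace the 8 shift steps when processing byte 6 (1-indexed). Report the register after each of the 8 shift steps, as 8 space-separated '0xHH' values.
Answer: 0x1E 0x3C 0x78 0xF0 0xE7 0xC9 0x95 0x2D

Derivation:
After byte 1 (0x38): reg=0xF7
After byte 2 (0xCA): reg=0xB3
After byte 3 (0xDA): reg=0x18
After byte 4 (0x3B): reg=0xE9
After byte 5 (0x6A): reg=0x80
Register before byte 6: 0x80
After XOR with byte 0x8F: 0x0F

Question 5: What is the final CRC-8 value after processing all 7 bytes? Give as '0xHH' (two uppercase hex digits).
Answer: 0xA9

Derivation:
After byte 1 (0x38): reg=0xF7
After byte 2 (0xCA): reg=0xB3
After byte 3 (0xDA): reg=0x18
After byte 4 (0x3B): reg=0xE9
After byte 5 (0x6A): reg=0x80
After byte 6 (0x8F): reg=0x2D
After byte 7 (0xCC): reg=0xA9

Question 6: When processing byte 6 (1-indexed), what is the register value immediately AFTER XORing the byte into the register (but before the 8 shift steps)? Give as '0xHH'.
Register before byte 6: 0x80
Byte 6: 0x8F
0x80 XOR 0x8F = 0x0F

Answer: 0x0F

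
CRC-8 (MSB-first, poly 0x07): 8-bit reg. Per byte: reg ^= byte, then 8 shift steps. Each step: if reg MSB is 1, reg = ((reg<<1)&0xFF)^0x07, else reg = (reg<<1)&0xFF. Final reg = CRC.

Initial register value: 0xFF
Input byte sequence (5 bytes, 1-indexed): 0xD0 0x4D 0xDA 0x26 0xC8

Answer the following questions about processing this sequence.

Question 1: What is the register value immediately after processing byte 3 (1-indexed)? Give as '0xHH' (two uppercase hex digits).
After byte 1 (0xD0): reg=0xCD
After byte 2 (0x4D): reg=0x89
After byte 3 (0xDA): reg=0xBE

Answer: 0xBE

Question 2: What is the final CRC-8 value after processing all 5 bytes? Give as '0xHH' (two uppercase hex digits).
After byte 1 (0xD0): reg=0xCD
After byte 2 (0x4D): reg=0x89
After byte 3 (0xDA): reg=0xBE
After byte 4 (0x26): reg=0xC1
After byte 5 (0xC8): reg=0x3F

Answer: 0x3F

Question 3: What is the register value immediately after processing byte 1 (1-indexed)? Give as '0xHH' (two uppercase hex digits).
Answer: 0xCD

Derivation:
After byte 1 (0xD0): reg=0xCD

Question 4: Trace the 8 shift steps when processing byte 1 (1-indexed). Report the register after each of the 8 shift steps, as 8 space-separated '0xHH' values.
Register before byte 1: 0xFF
After XOR with byte 0xD0: 0x2F

Answer: 0x5E 0xBC 0x7F 0xFE 0xFB 0xF1 0xE5 0xCD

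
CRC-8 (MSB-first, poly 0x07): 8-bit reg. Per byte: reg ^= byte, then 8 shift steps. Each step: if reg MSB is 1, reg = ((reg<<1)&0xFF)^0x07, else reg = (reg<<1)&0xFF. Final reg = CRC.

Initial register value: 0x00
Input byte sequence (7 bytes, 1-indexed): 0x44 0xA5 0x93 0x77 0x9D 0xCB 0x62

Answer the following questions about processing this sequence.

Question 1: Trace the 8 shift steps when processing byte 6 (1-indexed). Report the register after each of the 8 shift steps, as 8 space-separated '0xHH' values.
Answer: 0x74 0xE8 0xD7 0xA9 0x55 0xAA 0x53 0xA6

Derivation:
After byte 1 (0x44): reg=0xDB
After byte 2 (0xA5): reg=0x7D
After byte 3 (0x93): reg=0x84
After byte 4 (0x77): reg=0xD7
After byte 5 (0x9D): reg=0xF1
Register before byte 6: 0xF1
After XOR with byte 0xCB: 0x3A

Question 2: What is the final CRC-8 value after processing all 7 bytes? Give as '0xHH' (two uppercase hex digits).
After byte 1 (0x44): reg=0xDB
After byte 2 (0xA5): reg=0x7D
After byte 3 (0x93): reg=0x84
After byte 4 (0x77): reg=0xD7
After byte 5 (0x9D): reg=0xF1
After byte 6 (0xCB): reg=0xA6
After byte 7 (0x62): reg=0x52

Answer: 0x52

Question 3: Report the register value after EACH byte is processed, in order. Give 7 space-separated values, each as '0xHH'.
0xDB 0x7D 0x84 0xD7 0xF1 0xA6 0x52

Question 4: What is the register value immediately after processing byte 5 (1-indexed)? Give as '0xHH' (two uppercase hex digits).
After byte 1 (0x44): reg=0xDB
After byte 2 (0xA5): reg=0x7D
After byte 3 (0x93): reg=0x84
After byte 4 (0x77): reg=0xD7
After byte 5 (0x9D): reg=0xF1

Answer: 0xF1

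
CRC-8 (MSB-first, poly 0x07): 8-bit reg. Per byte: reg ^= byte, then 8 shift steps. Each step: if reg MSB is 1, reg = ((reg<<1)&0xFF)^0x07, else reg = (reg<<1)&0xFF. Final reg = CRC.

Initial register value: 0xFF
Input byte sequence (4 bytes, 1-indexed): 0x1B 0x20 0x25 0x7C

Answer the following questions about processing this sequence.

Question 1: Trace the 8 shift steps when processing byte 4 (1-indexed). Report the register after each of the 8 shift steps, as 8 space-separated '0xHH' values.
After byte 1 (0x1B): reg=0xB2
After byte 2 (0x20): reg=0xF7
After byte 3 (0x25): reg=0x30
Register before byte 4: 0x30
After XOR with byte 0x7C: 0x4C

Answer: 0x98 0x37 0x6E 0xDC 0xBF 0x79 0xF2 0xE3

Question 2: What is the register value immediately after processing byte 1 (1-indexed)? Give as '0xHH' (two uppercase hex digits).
After byte 1 (0x1B): reg=0xB2

Answer: 0xB2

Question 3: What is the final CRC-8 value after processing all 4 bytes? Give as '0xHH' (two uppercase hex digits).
After byte 1 (0x1B): reg=0xB2
After byte 2 (0x20): reg=0xF7
After byte 3 (0x25): reg=0x30
After byte 4 (0x7C): reg=0xE3

Answer: 0xE3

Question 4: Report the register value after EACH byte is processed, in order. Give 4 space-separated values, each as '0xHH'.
0xB2 0xF7 0x30 0xE3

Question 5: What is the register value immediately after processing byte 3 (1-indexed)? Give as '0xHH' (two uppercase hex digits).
Answer: 0x30

Derivation:
After byte 1 (0x1B): reg=0xB2
After byte 2 (0x20): reg=0xF7
After byte 3 (0x25): reg=0x30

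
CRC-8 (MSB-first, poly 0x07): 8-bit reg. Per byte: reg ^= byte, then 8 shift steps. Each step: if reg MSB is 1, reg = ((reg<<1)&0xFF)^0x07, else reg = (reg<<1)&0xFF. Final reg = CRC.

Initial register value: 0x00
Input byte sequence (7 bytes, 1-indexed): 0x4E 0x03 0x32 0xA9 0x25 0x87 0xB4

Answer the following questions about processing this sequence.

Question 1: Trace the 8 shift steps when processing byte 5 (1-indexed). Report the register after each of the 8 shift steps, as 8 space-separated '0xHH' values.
After byte 1 (0x4E): reg=0xED
After byte 2 (0x03): reg=0x84
After byte 3 (0x32): reg=0x0B
After byte 4 (0xA9): reg=0x67
Register before byte 5: 0x67
After XOR with byte 0x25: 0x42

Answer: 0x84 0x0F 0x1E 0x3C 0x78 0xF0 0xE7 0xC9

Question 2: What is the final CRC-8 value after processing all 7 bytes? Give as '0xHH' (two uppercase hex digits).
After byte 1 (0x4E): reg=0xED
After byte 2 (0x03): reg=0x84
After byte 3 (0x32): reg=0x0B
After byte 4 (0xA9): reg=0x67
After byte 5 (0x25): reg=0xC9
After byte 6 (0x87): reg=0xED
After byte 7 (0xB4): reg=0x88

Answer: 0x88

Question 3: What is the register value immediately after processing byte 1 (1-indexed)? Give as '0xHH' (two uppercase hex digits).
Answer: 0xED

Derivation:
After byte 1 (0x4E): reg=0xED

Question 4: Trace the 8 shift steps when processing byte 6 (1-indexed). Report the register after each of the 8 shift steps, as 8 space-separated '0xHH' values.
Answer: 0x9C 0x3F 0x7E 0xFC 0xFF 0xF9 0xF5 0xED

Derivation:
After byte 1 (0x4E): reg=0xED
After byte 2 (0x03): reg=0x84
After byte 3 (0x32): reg=0x0B
After byte 4 (0xA9): reg=0x67
After byte 5 (0x25): reg=0xC9
Register before byte 6: 0xC9
After XOR with byte 0x87: 0x4E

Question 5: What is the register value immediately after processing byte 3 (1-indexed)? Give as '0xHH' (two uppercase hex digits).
After byte 1 (0x4E): reg=0xED
After byte 2 (0x03): reg=0x84
After byte 3 (0x32): reg=0x0B

Answer: 0x0B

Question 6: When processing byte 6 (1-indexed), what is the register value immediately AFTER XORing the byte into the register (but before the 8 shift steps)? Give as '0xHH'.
Register before byte 6: 0xC9
Byte 6: 0x87
0xC9 XOR 0x87 = 0x4E

Answer: 0x4E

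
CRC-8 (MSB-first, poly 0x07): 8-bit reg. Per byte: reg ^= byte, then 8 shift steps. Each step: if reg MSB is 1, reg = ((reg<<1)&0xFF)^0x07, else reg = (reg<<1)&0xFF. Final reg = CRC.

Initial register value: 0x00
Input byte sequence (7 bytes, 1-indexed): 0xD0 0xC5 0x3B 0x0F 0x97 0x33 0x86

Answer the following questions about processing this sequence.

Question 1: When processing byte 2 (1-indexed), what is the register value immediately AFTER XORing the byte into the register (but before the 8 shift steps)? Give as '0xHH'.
Answer: 0xFB

Derivation:
Register before byte 2: 0x3E
Byte 2: 0xC5
0x3E XOR 0xC5 = 0xFB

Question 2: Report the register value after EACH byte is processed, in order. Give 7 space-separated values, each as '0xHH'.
0x3E 0xEF 0x22 0xC3 0xAB 0xC1 0xD2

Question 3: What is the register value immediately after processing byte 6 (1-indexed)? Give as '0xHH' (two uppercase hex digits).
After byte 1 (0xD0): reg=0x3E
After byte 2 (0xC5): reg=0xEF
After byte 3 (0x3B): reg=0x22
After byte 4 (0x0F): reg=0xC3
After byte 5 (0x97): reg=0xAB
After byte 6 (0x33): reg=0xC1

Answer: 0xC1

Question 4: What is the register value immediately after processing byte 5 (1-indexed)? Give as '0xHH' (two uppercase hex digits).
Answer: 0xAB

Derivation:
After byte 1 (0xD0): reg=0x3E
After byte 2 (0xC5): reg=0xEF
After byte 3 (0x3B): reg=0x22
After byte 4 (0x0F): reg=0xC3
After byte 5 (0x97): reg=0xAB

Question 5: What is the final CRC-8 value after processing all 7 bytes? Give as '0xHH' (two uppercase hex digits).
After byte 1 (0xD0): reg=0x3E
After byte 2 (0xC5): reg=0xEF
After byte 3 (0x3B): reg=0x22
After byte 4 (0x0F): reg=0xC3
After byte 5 (0x97): reg=0xAB
After byte 6 (0x33): reg=0xC1
After byte 7 (0x86): reg=0xD2

Answer: 0xD2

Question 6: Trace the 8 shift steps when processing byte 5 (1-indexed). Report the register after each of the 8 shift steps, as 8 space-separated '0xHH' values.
After byte 1 (0xD0): reg=0x3E
After byte 2 (0xC5): reg=0xEF
After byte 3 (0x3B): reg=0x22
After byte 4 (0x0F): reg=0xC3
Register before byte 5: 0xC3
After XOR with byte 0x97: 0x54

Answer: 0xA8 0x57 0xAE 0x5B 0xB6 0x6B 0xD6 0xAB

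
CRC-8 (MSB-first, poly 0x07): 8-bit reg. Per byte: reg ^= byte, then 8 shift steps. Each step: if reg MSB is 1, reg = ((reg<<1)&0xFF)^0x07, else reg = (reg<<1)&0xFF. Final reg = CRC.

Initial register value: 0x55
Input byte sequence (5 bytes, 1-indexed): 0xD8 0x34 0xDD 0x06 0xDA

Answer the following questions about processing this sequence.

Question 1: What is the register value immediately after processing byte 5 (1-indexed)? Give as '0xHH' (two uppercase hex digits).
After byte 1 (0xD8): reg=0xAA
After byte 2 (0x34): reg=0xD3
After byte 3 (0xDD): reg=0x2A
After byte 4 (0x06): reg=0xC4
After byte 5 (0xDA): reg=0x5A

Answer: 0x5A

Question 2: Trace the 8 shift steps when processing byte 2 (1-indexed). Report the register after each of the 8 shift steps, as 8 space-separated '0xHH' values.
After byte 1 (0xD8): reg=0xAA
Register before byte 2: 0xAA
After XOR with byte 0x34: 0x9E

Answer: 0x3B 0x76 0xEC 0xDF 0xB9 0x75 0xEA 0xD3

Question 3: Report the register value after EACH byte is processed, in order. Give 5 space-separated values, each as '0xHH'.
0xAA 0xD3 0x2A 0xC4 0x5A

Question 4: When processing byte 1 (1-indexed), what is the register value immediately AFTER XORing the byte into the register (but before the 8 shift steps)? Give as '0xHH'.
Answer: 0x8D

Derivation:
Register before byte 1: 0x55
Byte 1: 0xD8
0x55 XOR 0xD8 = 0x8D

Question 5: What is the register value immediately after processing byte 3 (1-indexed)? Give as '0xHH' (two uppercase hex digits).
After byte 1 (0xD8): reg=0xAA
After byte 2 (0x34): reg=0xD3
After byte 3 (0xDD): reg=0x2A

Answer: 0x2A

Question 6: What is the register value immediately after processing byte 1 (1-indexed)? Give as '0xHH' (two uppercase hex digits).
Answer: 0xAA

Derivation:
After byte 1 (0xD8): reg=0xAA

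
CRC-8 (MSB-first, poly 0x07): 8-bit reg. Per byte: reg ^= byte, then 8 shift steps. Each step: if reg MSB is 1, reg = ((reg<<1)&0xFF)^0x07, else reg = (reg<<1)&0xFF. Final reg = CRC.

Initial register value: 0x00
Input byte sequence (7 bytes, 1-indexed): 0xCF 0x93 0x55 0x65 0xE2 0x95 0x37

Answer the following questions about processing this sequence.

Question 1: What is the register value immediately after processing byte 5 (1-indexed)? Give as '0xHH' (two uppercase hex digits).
After byte 1 (0xCF): reg=0x63
After byte 2 (0x93): reg=0xDE
After byte 3 (0x55): reg=0xB8
After byte 4 (0x65): reg=0x1D
After byte 5 (0xE2): reg=0xF3

Answer: 0xF3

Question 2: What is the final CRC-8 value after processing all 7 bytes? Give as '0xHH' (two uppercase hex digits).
Answer: 0x0E

Derivation:
After byte 1 (0xCF): reg=0x63
After byte 2 (0x93): reg=0xDE
After byte 3 (0x55): reg=0xB8
After byte 4 (0x65): reg=0x1D
After byte 5 (0xE2): reg=0xF3
After byte 6 (0x95): reg=0x35
After byte 7 (0x37): reg=0x0E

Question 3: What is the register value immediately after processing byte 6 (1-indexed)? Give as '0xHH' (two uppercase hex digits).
After byte 1 (0xCF): reg=0x63
After byte 2 (0x93): reg=0xDE
After byte 3 (0x55): reg=0xB8
After byte 4 (0x65): reg=0x1D
After byte 5 (0xE2): reg=0xF3
After byte 6 (0x95): reg=0x35

Answer: 0x35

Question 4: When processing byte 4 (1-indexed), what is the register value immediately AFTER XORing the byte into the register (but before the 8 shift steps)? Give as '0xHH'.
Answer: 0xDD

Derivation:
Register before byte 4: 0xB8
Byte 4: 0x65
0xB8 XOR 0x65 = 0xDD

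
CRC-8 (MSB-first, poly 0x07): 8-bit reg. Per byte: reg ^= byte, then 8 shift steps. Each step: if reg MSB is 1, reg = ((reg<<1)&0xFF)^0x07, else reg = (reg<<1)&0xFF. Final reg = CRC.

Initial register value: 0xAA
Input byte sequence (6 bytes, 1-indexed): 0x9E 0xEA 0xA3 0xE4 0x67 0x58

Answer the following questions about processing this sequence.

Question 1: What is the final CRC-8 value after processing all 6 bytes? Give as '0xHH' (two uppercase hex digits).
Answer: 0x56

Derivation:
After byte 1 (0x9E): reg=0x8C
After byte 2 (0xEA): reg=0x35
After byte 3 (0xA3): reg=0xEB
After byte 4 (0xE4): reg=0x2D
After byte 5 (0x67): reg=0xF1
After byte 6 (0x58): reg=0x56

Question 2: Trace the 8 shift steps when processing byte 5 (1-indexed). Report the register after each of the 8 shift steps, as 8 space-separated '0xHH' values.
Answer: 0x94 0x2F 0x5E 0xBC 0x7F 0xFE 0xFB 0xF1

Derivation:
After byte 1 (0x9E): reg=0x8C
After byte 2 (0xEA): reg=0x35
After byte 3 (0xA3): reg=0xEB
After byte 4 (0xE4): reg=0x2D
Register before byte 5: 0x2D
After XOR with byte 0x67: 0x4A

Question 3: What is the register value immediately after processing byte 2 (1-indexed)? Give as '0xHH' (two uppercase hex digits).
Answer: 0x35

Derivation:
After byte 1 (0x9E): reg=0x8C
After byte 2 (0xEA): reg=0x35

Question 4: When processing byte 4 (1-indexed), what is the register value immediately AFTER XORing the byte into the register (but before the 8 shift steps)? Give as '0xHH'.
Answer: 0x0F

Derivation:
Register before byte 4: 0xEB
Byte 4: 0xE4
0xEB XOR 0xE4 = 0x0F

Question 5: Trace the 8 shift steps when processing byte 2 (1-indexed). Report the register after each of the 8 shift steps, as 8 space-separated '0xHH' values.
Answer: 0xCC 0x9F 0x39 0x72 0xE4 0xCF 0x99 0x35

Derivation:
After byte 1 (0x9E): reg=0x8C
Register before byte 2: 0x8C
After XOR with byte 0xEA: 0x66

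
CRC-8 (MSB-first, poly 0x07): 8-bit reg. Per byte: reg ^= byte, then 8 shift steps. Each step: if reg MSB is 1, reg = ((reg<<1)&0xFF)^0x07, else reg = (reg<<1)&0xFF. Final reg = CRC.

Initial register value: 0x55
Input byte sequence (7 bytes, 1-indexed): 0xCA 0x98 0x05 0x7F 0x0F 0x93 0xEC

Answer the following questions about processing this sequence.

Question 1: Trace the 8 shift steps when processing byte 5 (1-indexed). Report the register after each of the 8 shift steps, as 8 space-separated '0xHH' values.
After byte 1 (0xCA): reg=0xD4
After byte 2 (0x98): reg=0xE3
After byte 3 (0x05): reg=0xBC
After byte 4 (0x7F): reg=0x47
Register before byte 5: 0x47
After XOR with byte 0x0F: 0x48

Answer: 0x90 0x27 0x4E 0x9C 0x3F 0x7E 0xFC 0xFF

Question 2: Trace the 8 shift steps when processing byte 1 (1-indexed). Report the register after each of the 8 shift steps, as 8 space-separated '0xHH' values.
Register before byte 1: 0x55
After XOR with byte 0xCA: 0x9F

Answer: 0x39 0x72 0xE4 0xCF 0x99 0x35 0x6A 0xD4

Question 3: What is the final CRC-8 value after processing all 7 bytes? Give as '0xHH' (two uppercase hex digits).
After byte 1 (0xCA): reg=0xD4
After byte 2 (0x98): reg=0xE3
After byte 3 (0x05): reg=0xBC
After byte 4 (0x7F): reg=0x47
After byte 5 (0x0F): reg=0xFF
After byte 6 (0x93): reg=0x03
After byte 7 (0xEC): reg=0x83

Answer: 0x83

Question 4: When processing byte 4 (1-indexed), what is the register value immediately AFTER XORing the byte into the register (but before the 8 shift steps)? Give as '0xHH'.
Register before byte 4: 0xBC
Byte 4: 0x7F
0xBC XOR 0x7F = 0xC3

Answer: 0xC3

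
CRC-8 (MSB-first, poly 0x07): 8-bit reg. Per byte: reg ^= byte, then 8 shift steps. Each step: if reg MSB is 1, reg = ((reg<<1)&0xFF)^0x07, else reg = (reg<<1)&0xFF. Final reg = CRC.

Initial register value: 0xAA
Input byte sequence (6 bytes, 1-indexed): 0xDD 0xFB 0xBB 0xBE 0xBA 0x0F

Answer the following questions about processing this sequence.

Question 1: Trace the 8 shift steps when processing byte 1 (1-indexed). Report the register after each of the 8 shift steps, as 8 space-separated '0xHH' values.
Answer: 0xEE 0xDB 0xB1 0x65 0xCA 0x93 0x21 0x42

Derivation:
Register before byte 1: 0xAA
After XOR with byte 0xDD: 0x77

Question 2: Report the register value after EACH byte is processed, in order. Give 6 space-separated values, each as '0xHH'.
0x42 0x26 0xDA 0x3B 0x8E 0x8E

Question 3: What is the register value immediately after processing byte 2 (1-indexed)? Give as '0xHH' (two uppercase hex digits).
After byte 1 (0xDD): reg=0x42
After byte 2 (0xFB): reg=0x26

Answer: 0x26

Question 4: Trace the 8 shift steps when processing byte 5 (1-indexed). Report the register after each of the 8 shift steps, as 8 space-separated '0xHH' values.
After byte 1 (0xDD): reg=0x42
After byte 2 (0xFB): reg=0x26
After byte 3 (0xBB): reg=0xDA
After byte 4 (0xBE): reg=0x3B
Register before byte 5: 0x3B
After XOR with byte 0xBA: 0x81

Answer: 0x05 0x0A 0x14 0x28 0x50 0xA0 0x47 0x8E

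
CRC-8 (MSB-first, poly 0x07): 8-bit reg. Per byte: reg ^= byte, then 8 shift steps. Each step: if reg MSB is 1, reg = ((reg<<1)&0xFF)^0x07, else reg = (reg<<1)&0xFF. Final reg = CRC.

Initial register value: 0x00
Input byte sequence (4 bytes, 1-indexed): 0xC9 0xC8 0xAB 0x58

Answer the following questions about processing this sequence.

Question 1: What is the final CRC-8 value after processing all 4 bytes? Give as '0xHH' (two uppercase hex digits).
Answer: 0xD0

Derivation:
After byte 1 (0xC9): reg=0x71
After byte 2 (0xC8): reg=0x26
After byte 3 (0xAB): reg=0xAA
After byte 4 (0x58): reg=0xD0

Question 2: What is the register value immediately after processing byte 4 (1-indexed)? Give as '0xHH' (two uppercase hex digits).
After byte 1 (0xC9): reg=0x71
After byte 2 (0xC8): reg=0x26
After byte 3 (0xAB): reg=0xAA
After byte 4 (0x58): reg=0xD0

Answer: 0xD0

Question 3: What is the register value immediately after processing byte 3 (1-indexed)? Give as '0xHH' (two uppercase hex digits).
Answer: 0xAA

Derivation:
After byte 1 (0xC9): reg=0x71
After byte 2 (0xC8): reg=0x26
After byte 3 (0xAB): reg=0xAA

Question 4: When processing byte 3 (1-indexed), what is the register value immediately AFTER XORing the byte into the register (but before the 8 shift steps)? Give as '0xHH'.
Answer: 0x8D

Derivation:
Register before byte 3: 0x26
Byte 3: 0xAB
0x26 XOR 0xAB = 0x8D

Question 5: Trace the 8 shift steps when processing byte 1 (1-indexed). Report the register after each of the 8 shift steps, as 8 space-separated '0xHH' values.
Register before byte 1: 0x00
After XOR with byte 0xC9: 0xC9

Answer: 0x95 0x2D 0x5A 0xB4 0x6F 0xDE 0xBB 0x71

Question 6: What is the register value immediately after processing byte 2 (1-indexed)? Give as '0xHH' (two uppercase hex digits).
After byte 1 (0xC9): reg=0x71
After byte 2 (0xC8): reg=0x26

Answer: 0x26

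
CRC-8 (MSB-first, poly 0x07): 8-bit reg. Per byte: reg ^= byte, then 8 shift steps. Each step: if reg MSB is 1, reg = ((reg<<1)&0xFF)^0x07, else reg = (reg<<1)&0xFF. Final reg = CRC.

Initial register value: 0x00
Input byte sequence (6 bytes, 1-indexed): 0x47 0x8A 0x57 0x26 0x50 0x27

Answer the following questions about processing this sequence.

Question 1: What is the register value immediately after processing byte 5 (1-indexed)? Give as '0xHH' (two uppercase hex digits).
After byte 1 (0x47): reg=0xD2
After byte 2 (0x8A): reg=0x8F
After byte 3 (0x57): reg=0x06
After byte 4 (0x26): reg=0xE0
After byte 5 (0x50): reg=0x19

Answer: 0x19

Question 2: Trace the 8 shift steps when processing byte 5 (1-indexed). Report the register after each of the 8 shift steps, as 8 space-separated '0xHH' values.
After byte 1 (0x47): reg=0xD2
After byte 2 (0x8A): reg=0x8F
After byte 3 (0x57): reg=0x06
After byte 4 (0x26): reg=0xE0
Register before byte 5: 0xE0
After XOR with byte 0x50: 0xB0

Answer: 0x67 0xCE 0x9B 0x31 0x62 0xC4 0x8F 0x19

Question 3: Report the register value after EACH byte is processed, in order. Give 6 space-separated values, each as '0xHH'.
0xD2 0x8F 0x06 0xE0 0x19 0xBA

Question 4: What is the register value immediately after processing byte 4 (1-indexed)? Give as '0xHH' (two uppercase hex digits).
Answer: 0xE0

Derivation:
After byte 1 (0x47): reg=0xD2
After byte 2 (0x8A): reg=0x8F
After byte 3 (0x57): reg=0x06
After byte 4 (0x26): reg=0xE0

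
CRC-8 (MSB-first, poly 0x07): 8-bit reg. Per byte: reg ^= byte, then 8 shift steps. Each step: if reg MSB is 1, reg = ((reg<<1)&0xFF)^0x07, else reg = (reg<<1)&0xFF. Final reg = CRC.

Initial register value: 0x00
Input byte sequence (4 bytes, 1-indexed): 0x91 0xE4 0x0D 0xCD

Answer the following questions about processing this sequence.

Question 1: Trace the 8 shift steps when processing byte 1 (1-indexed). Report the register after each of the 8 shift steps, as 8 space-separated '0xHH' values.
Register before byte 1: 0x00
After XOR with byte 0x91: 0x91

Answer: 0x25 0x4A 0x94 0x2F 0x5E 0xBC 0x7F 0xFE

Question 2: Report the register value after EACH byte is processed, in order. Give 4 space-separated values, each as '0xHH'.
0xFE 0x46 0xF6 0xA1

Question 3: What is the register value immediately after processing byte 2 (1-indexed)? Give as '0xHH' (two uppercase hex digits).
Answer: 0x46

Derivation:
After byte 1 (0x91): reg=0xFE
After byte 2 (0xE4): reg=0x46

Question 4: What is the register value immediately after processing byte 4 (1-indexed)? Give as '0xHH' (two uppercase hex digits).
Answer: 0xA1

Derivation:
After byte 1 (0x91): reg=0xFE
After byte 2 (0xE4): reg=0x46
After byte 3 (0x0D): reg=0xF6
After byte 4 (0xCD): reg=0xA1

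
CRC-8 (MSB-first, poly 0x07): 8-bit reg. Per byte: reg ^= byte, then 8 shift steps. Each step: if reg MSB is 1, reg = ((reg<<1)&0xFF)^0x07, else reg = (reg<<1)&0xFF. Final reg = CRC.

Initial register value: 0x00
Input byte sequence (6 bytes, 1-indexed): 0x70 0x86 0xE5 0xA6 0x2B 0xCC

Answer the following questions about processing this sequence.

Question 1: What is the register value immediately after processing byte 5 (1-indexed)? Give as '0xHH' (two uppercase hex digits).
Answer: 0x62

Derivation:
After byte 1 (0x70): reg=0x57
After byte 2 (0x86): reg=0x39
After byte 3 (0xE5): reg=0x1A
After byte 4 (0xA6): reg=0x3D
After byte 5 (0x2B): reg=0x62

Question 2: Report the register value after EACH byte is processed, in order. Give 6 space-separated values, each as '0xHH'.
0x57 0x39 0x1A 0x3D 0x62 0x43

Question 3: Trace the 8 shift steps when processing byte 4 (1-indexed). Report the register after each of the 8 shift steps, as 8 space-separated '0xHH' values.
After byte 1 (0x70): reg=0x57
After byte 2 (0x86): reg=0x39
After byte 3 (0xE5): reg=0x1A
Register before byte 4: 0x1A
After XOR with byte 0xA6: 0xBC

Answer: 0x7F 0xFE 0xFB 0xF1 0xE5 0xCD 0x9D 0x3D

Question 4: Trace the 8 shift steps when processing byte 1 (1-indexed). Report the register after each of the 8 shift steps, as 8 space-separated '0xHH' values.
Answer: 0xE0 0xC7 0x89 0x15 0x2A 0x54 0xA8 0x57

Derivation:
Register before byte 1: 0x00
After XOR with byte 0x70: 0x70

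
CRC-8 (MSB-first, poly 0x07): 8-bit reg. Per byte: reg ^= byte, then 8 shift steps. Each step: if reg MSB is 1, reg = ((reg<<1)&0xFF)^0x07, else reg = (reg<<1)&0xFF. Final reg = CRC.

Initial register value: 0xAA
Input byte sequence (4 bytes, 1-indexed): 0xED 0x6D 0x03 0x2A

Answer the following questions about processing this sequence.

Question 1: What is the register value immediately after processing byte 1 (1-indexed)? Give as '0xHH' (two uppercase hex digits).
After byte 1 (0xED): reg=0xD2

Answer: 0xD2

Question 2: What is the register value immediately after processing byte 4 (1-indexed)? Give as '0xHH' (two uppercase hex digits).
After byte 1 (0xED): reg=0xD2
After byte 2 (0x6D): reg=0x34
After byte 3 (0x03): reg=0x85
After byte 4 (0x2A): reg=0x44

Answer: 0x44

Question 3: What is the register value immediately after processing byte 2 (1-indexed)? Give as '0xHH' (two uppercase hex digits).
Answer: 0x34

Derivation:
After byte 1 (0xED): reg=0xD2
After byte 2 (0x6D): reg=0x34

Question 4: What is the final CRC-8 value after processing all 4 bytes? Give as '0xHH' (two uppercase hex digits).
Answer: 0x44

Derivation:
After byte 1 (0xED): reg=0xD2
After byte 2 (0x6D): reg=0x34
After byte 3 (0x03): reg=0x85
After byte 4 (0x2A): reg=0x44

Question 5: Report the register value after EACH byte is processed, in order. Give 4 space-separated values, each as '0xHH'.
0xD2 0x34 0x85 0x44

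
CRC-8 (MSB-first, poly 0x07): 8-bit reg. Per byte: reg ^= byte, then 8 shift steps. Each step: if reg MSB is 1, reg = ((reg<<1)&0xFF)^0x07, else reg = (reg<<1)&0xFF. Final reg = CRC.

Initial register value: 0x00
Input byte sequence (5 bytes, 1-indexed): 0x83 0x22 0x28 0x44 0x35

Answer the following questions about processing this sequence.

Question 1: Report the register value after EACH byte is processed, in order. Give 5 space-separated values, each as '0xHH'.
0x80 0x67 0xEA 0x43 0x45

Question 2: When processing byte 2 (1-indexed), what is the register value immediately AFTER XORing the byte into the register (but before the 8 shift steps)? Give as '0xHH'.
Register before byte 2: 0x80
Byte 2: 0x22
0x80 XOR 0x22 = 0xA2

Answer: 0xA2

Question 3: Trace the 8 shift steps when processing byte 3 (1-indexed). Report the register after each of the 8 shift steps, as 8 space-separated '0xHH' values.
After byte 1 (0x83): reg=0x80
After byte 2 (0x22): reg=0x67
Register before byte 3: 0x67
After XOR with byte 0x28: 0x4F

Answer: 0x9E 0x3B 0x76 0xEC 0xDF 0xB9 0x75 0xEA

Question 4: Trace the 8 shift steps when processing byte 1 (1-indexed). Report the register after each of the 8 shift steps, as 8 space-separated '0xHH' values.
Answer: 0x01 0x02 0x04 0x08 0x10 0x20 0x40 0x80

Derivation:
Register before byte 1: 0x00
After XOR with byte 0x83: 0x83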